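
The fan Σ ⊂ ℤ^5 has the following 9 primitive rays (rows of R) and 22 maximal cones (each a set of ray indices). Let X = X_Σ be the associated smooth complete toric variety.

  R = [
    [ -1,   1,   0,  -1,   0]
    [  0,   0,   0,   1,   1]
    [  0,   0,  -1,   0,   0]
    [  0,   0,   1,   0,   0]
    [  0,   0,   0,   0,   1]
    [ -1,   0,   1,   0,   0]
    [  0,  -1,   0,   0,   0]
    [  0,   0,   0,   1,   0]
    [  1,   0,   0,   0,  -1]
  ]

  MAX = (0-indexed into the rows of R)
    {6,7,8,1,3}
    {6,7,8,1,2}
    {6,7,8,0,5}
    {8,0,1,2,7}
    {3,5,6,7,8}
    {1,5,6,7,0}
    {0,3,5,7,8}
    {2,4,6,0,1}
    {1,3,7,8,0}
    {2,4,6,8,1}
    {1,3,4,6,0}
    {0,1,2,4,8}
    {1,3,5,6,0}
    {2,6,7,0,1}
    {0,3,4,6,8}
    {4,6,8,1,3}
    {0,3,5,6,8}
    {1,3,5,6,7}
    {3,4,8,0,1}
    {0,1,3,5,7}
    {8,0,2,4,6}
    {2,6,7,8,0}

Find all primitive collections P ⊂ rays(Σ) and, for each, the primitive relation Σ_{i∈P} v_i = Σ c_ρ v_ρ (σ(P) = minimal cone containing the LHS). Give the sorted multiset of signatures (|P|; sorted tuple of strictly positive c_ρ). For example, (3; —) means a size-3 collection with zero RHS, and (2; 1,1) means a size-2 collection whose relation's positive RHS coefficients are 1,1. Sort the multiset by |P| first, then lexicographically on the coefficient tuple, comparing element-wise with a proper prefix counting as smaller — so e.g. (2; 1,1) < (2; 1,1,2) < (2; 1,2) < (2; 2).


The 7 primitive collections of Σ (r=9, n=5):

  P = {2,3}:  v_{2} + v_{3} = 0 — sig = (2; —)
  P = {4,7}:  v_{4} + v_{7} = v_{1} — sig = (2; 1)
  P = {2,5}:  v_{2} + v_{5} = v_{0} + v_{6} + v_{7} — sig = (2; 1,1,1)
  P = {4,5}:  v_{4} + v_{5} = v_{0} + v_{1} + v_{3} + v_{6} — sig = (2; 1,1,1,1)
  P = {1,5,8}:  v_{1} + v_{5} + v_{8} = v_{3} + v_{7} — sig = (3; 1,1)
  P = {0,1,6,8}:  v_{0} + v_{1} + v_{6} + v_{8} = 0 — sig = (4; —)
  P = {0,3,6,7}:  v_{0} + v_{3} + v_{6} + v_{7} = v_{5} — sig = (4; 1)

Signatures (|P|; sorted positive RHS coefficients), sorted:
    |P|=2: 4 collections, coeffs (), (1), (1,1,1), (1,1,1,1)
    |P|=3: 1 collection, coeffs (1,1)
    |P|=4: 2 collections, coeffs (), (1)


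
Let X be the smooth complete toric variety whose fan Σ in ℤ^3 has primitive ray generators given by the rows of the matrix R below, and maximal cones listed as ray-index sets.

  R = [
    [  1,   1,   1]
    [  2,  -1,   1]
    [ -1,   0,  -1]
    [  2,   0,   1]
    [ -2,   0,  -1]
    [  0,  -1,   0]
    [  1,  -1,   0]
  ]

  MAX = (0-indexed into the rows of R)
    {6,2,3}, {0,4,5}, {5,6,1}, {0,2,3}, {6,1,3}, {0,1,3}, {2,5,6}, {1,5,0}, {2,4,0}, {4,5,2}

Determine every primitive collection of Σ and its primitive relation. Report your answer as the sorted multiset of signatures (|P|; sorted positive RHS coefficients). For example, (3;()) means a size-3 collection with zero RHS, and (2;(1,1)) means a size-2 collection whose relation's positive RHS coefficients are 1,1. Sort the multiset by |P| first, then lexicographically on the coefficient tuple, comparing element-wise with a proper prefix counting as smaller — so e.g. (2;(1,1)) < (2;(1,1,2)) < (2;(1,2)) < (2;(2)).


Σ has 7 primitive collections:

  • {3,4}:  v_{3} + v_{4} = 0  ⇒ sig = (2;())
  • {0,6}:  v_{0} + v_{6} = v_{3}  ⇒ sig = (2;(1))
  • {1,2}:  v_{1} + v_{2} = v_{6}  ⇒ sig = (2;(1))
  • {1,4}:  v_{1} + v_{4} = v_{5}  ⇒ sig = (2;(1))
  • {3,5}:  v_{3} + v_{5} = v_{1}  ⇒ sig = (2;(1))
  • {4,6}:  v_{4} + v_{6} = v_{2} + v_{5}  ⇒ sig = (2;(1,1))
  • {0,2,5}:  v_{0} + v_{2} + v_{5} = 0  ⇒ sig = (3;())

Signatures (|P|; sorted positive RHS coefficients), sorted:
{ (2;()),  (2;(1)) ×4,  (2;(1,1)),  (3;()) }


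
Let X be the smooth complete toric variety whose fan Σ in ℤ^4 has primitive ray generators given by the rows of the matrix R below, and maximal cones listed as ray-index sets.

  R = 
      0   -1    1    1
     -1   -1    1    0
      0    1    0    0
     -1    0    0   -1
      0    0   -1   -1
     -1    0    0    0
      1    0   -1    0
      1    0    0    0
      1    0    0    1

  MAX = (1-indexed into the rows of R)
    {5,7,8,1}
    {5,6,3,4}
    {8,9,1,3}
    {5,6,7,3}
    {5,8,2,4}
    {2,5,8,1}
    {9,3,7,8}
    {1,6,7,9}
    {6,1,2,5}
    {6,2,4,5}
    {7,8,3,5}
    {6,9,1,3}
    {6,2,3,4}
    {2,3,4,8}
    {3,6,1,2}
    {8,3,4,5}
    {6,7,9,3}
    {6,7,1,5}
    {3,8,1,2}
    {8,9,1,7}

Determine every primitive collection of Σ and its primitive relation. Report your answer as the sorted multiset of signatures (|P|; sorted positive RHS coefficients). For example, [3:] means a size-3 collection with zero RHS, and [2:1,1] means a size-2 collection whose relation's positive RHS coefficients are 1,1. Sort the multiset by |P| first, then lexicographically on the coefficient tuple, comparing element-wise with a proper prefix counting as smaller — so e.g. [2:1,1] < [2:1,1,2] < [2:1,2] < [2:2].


|primitive collections| = 10. Relations:

  P={4,9}:  v_{4} + v_{9} = 0  →  sig = [2:]
  P={6,8}:  v_{6} + v_{8} = 0  →  sig = [2:]
  P={1,4}:  v_{1} + v_{4} = v_{2}  →  sig = [2:1]
  P={2,9}:  v_{2} + v_{9} = v_{1}  →  sig = [2:1]
  P={4,7}:  v_{4} + v_{7} = v_{5}  →  sig = [2:1]
  P={5,9}:  v_{5} + v_{9} = v_{7}  →  sig = [2:1]
  P={2,7}:  v_{2} + v_{7} = v_{1} + v_{5}  →  sig = [2:1,1]
  P={1,3,5}:  v_{1} + v_{3} + v_{5} = 0  →  sig = [3:]
  P={1,3,7}:  v_{1} + v_{3} + v_{7} = v_{9}  →  sig = [3:1]
  P={2,3,5}:  v_{2} + v_{3} + v_{5} = v_{4}  →  sig = [3:1]

Hence PRS(X_Σ) =
    [2:]
    [2:]
    [2:1]
    [2:1]
    [2:1]
    [2:1]
    [2:1,1]
    [3:]
    [3:1]
    [3:1]


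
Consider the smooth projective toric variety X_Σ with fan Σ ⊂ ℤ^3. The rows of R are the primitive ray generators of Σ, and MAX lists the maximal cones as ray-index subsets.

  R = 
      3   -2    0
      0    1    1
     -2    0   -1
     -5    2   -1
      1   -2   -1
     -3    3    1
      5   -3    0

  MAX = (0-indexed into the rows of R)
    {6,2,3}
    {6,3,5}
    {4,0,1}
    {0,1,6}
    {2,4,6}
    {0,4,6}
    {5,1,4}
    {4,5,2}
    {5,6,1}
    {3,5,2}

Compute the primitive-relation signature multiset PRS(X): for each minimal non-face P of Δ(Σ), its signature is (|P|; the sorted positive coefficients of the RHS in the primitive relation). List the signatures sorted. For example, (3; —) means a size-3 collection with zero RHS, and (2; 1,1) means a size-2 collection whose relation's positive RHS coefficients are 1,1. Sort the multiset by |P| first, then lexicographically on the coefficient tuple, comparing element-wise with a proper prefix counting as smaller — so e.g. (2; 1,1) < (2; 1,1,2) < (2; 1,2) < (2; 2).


Σ has 9 primitive collections:

  {0,2}:  v_{0} + v_{2} = v_{4}  →  sig = (2; 1)
  {0,3}:  v_{0} + v_{3} = v_{2}  →  sig = (2; 1)
  {0,5}:  v_{0} + v_{5} = v_{1}  →  sig = (2; 1)
  {1,2}:  v_{1} + v_{2} = v_{4} + v_{5}  →  sig = (2; 1,1)
  {1,3}:  v_{1} + v_{3} = v_{2} + v_{5}  →  sig = (2; 1,1)
  {3,4}:  v_{3} + v_{4} = 2·v_{2}  →  sig = (2; 2)
  {2,5,6}:  v_{2} + v_{5} + v_{6} = 0  →  sig = (3; —)
  {4,5,6}:  v_{4} + v_{5} + v_{6} = v_{0}  →  sig = (3; 1)
  {1,4,6}:  v_{1} + v_{4} + v_{6} = 2·v_{0}  →  sig = (3; 2)

Signatures (|P|; sorted positive RHS coefficients), sorted:
    (2; 1)
    (2; 1)
    (2; 1)
    (2; 1,1)
    (2; 1,1)
    (2; 2)
    (3; —)
    (3; 1)
    (3; 2)


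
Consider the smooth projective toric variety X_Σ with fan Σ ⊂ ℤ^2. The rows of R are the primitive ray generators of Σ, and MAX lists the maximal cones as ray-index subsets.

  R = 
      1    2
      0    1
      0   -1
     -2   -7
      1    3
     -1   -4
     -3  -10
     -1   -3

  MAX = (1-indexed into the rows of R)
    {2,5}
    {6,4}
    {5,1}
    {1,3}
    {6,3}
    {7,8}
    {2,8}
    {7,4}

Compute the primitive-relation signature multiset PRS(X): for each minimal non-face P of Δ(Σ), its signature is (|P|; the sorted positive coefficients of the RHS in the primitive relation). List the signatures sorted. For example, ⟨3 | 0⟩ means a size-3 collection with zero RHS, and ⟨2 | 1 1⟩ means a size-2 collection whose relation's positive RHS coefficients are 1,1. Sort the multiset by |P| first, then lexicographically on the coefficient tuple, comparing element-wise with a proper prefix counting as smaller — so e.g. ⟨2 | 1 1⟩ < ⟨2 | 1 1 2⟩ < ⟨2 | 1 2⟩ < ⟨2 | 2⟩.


20 minimal non-faces of Δ(Σ) (on 8 rays):

  • {2,3}:  v_{2} + v_{3} = 0  →  sig = ⟨2 | 0⟩
  • {5,8}:  v_{5} + v_{8} = 0  →  sig = ⟨2 | 0⟩
  • {1,2}:  v_{1} + v_{2} = v_{5}  →  sig = ⟨2 | 1⟩
  • {1,8}:  v_{1} + v_{8} = v_{3}  →  sig = ⟨2 | 1⟩
  • {2,6}:  v_{2} + v_{6} = v_{8}  →  sig = ⟨2 | 1⟩
  • {3,5}:  v_{3} + v_{5} = v_{1}  →  sig = ⟨2 | 1⟩
  • {3,8}:  v_{3} + v_{8} = v_{6}  →  sig = ⟨2 | 1⟩
  • {4,5}:  v_{4} + v_{5} = v_{6}  →  sig = ⟨2 | 1⟩
  • {4,8}:  v_{4} + v_{8} = v_{7}  →  sig = ⟨2 | 1⟩
  • {5,6}:  v_{5} + v_{6} = v_{3}  →  sig = ⟨2 | 1⟩
  • {5,7}:  v_{5} + v_{7} = v_{4}  →  sig = ⟨2 | 1⟩
  • {6,8}:  v_{6} + v_{8} = v_{4}  →  sig = ⟨2 | 1⟩
  • {1,4}:  v_{1} + v_{4} = v_{3} + v_{6}  →  sig = ⟨2 | 1 1⟩
  • {3,7}:  v_{3} + v_{7} = v_{4} + v_{6}  →  sig = ⟨2 | 1 1⟩
  • {1,6}:  v_{1} + v_{6} = 2·v_{3}  →  sig = ⟨2 | 2⟩
  • {1,7}:  v_{1} + v_{7} = 2·v_{6}  →  sig = ⟨2 | 2⟩
  • {2,4}:  v_{2} + v_{4} = 2·v_{8}  →  sig = ⟨2 | 2⟩
  • {3,4}:  v_{3} + v_{4} = 2·v_{6}  →  sig = ⟨2 | 2⟩
  • {6,7}:  v_{6} + v_{7} = 2·v_{4}  →  sig = ⟨2 | 2⟩
  • {2,7}:  v_{2} + v_{7} = 3·v_{8}  →  sig = ⟨2 | 3⟩

so the primitive-relation signature multiset is
{ ⟨2 | 0⟩ ×2,  ⟨2 | 1⟩ ×10,  ⟨2 | 1 1⟩ ×2,  ⟨2 | 2⟩ ×5,  ⟨2 | 3⟩ }


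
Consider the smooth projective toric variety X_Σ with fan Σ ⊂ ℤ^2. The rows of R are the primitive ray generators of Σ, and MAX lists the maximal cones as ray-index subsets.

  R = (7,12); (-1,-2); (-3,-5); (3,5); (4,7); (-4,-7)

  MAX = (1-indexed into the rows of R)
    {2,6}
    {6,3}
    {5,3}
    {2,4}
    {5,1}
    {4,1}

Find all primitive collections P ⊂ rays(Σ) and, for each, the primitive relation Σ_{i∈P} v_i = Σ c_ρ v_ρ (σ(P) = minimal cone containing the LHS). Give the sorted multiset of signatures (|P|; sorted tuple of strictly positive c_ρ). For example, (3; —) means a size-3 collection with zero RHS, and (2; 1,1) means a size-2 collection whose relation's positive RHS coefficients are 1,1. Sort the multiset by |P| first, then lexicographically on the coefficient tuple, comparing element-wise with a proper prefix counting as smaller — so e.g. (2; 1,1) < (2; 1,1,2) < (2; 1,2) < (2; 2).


Σ has 9 primitive collections:

  {3,4}:  v_{3} + v_{4} = 0 — sig = (2; —)
  {5,6}:  v_{5} + v_{6} = 0 — sig = (2; —)
  {1,3}:  v_{1} + v_{3} = v_{5} — sig = (2; 1)
  {1,6}:  v_{1} + v_{6} = v_{4} — sig = (2; 1)
  {2,3}:  v_{2} + v_{3} = v_{6} — sig = (2; 1)
  {2,5}:  v_{2} + v_{5} = v_{4} — sig = (2; 1)
  {4,5}:  v_{4} + v_{5} = v_{1} — sig = (2; 1)
  {4,6}:  v_{4} + v_{6} = v_{2} — sig = (2; 1)
  {1,2}:  v_{1} + v_{2} = 2·v_{4} — sig = (2; 2)

Hence PRS(X_Σ) =
    (2; —)
    (2; —)
    (2; 1)
    (2; 1)
    (2; 1)
    (2; 1)
    (2; 1)
    (2; 1)
    (2; 2)


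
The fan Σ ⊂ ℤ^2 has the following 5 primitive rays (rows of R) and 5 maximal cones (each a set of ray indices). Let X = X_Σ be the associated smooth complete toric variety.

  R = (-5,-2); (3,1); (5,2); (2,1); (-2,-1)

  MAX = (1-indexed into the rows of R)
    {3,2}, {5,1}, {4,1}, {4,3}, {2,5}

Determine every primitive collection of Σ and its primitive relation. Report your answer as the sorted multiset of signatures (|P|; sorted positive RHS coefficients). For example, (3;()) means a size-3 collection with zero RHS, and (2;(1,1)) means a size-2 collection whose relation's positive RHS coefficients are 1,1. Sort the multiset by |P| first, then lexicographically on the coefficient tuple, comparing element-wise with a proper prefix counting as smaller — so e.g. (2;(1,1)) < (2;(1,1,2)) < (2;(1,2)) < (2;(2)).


5 collections generate NE(X_Σ); each relation:

  P = {1,3}:  v_{1} + v_{3} = 0  ⟹  sig = (2;())
  P = {4,5}:  v_{4} + v_{5} = 0  ⟹  sig = (2;())
  P = {1,2}:  v_{1} + v_{2} = v_{5}  ⟹  sig = (2;(1))
  P = {2,4}:  v_{2} + v_{4} = v_{3}  ⟹  sig = (2;(1))
  P = {3,5}:  v_{3} + v_{5} = v_{2}  ⟹  sig = (2;(1))

Sorted signature multiset PRS(X):
    (2;())
    (2;())
    (2;(1))
    (2;(1))
    (2;(1))


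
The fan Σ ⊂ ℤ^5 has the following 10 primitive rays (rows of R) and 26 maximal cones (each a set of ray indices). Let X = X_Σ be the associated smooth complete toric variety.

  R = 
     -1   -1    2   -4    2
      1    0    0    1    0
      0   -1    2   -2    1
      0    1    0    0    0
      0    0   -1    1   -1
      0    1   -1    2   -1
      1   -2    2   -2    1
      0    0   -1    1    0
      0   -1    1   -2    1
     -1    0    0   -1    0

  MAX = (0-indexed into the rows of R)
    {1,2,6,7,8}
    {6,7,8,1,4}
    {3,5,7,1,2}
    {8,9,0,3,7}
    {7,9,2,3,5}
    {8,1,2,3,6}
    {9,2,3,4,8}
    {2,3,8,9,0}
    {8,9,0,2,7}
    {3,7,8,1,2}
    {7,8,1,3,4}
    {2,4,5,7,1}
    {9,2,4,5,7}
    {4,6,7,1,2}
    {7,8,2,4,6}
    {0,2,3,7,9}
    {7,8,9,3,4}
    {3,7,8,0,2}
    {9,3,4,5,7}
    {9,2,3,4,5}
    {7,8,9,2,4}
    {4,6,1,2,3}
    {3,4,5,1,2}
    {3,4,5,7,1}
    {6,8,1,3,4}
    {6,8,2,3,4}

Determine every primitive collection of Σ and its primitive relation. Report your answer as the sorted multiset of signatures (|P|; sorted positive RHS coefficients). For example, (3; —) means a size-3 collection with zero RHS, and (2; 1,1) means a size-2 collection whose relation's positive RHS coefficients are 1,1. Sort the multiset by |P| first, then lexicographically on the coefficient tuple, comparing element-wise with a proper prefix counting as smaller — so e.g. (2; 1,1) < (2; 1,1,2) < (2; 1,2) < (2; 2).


Minimal non-faces — 12 found among 10 rays, 26 max cones:

  P = {1,9}:  v_{1} + v_{9} = 0 — sig = (2; —)
  P = {5,8}:  v_{5} + v_{8} = 0 — sig = (2; —)
  P = {0,4}:  v_{0} + v_{4} = v_{8} + v_{9} — sig = (2; 1,1)
  P = {5,6}:  v_{5} + v_{6} = v_{1} + v_{2} + v_{4} — sig = (2; 1,1,1)
  P = {6,9}:  v_{6} + v_{9} = v_{2} + v_{4} + v_{8} — sig = (2; 1,1,1)
  P = {0,1}:  v_{0} + v_{1} = v_{2} + v_{3} + v_{7} + v_{8} — sig = (2; 1,1,1,1)
  P = {0,5}:  v_{0} + v_{5} = v_{2} + v_{3} + v_{7} + v_{9} — sig = (2; 1,1,1,1)
  P = {0,6}:  v_{0} + v_{6} = v_{2} + 2·v_{8} — sig = (2; 1,2)
  P = {3,6,7}:  v_{3} + v_{6} + v_{7} = v_{1} + v_{8} — sig = (3; 1,1)
  P = {2,3,4,7}:  v_{2} + v_{3} + v_{4} + v_{7} = 0 — sig = (4; —)
  P = {1,2,4,8}:  v_{1} + v_{2} + v_{4} + v_{8} = v_{6} — sig = (4; 1)
  P = {2,3,7,8,9}:  v_{2} + v_{3} + v_{7} + v_{8} + v_{9} = v_{0} — sig = (5; 1)

so the primitive-relation signature multiset is
    (2; —)
    (2; —)
    (2; 1,1)
    (2; 1,1,1)
    (2; 1,1,1)
    (2; 1,1,1,1)
    (2; 1,1,1,1)
    (2; 1,2)
    (3; 1,1)
    (4; —)
    (4; 1)
    (5; 1)


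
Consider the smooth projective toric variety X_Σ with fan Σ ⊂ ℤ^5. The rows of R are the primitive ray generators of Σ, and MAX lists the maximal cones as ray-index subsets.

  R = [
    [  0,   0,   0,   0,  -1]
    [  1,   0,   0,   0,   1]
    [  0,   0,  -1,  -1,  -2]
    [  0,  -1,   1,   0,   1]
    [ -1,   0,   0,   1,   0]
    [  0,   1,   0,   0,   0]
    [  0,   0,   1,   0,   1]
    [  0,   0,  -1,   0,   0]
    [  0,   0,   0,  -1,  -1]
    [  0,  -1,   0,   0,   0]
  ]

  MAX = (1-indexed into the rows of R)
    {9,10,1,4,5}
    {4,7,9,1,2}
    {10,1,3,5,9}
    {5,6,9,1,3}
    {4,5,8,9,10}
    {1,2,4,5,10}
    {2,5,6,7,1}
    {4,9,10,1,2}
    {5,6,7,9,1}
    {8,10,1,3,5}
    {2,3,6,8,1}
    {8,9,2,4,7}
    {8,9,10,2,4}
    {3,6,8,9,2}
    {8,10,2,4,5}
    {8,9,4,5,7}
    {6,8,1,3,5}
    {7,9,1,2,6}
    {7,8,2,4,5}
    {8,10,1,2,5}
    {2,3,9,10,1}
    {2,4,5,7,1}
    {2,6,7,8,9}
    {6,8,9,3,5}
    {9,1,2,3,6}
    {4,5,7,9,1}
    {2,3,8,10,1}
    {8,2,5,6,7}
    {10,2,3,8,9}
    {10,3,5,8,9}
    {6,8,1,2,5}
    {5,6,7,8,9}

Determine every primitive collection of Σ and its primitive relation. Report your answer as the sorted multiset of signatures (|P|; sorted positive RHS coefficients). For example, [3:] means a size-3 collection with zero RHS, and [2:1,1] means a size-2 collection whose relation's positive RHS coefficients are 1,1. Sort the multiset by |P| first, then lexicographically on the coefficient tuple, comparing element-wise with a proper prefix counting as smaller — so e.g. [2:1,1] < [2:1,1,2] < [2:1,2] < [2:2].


Primitive collections (10):

  • {6,10}:  v_{6} + v_{10} = 0  ⟹  sig = [2:]
  • {3,7}:  v_{3} + v_{7} = v_{9}  ⟹  sig = [2:1]
  • {4,6}:  v_{4} + v_{6} = v_{7}  ⟹  sig = [2:1]
  • {7,10}:  v_{7} + v_{10} = v_{4}  ⟹  sig = [2:1]
  • {3,4}:  v_{3} + v_{4} = v_{9} + v_{10}  ⟹  sig = [2:1,1]
  • {1,7,8}:  v_{1} + v_{7} + v_{8} = 0  ⟹  sig = [3:]
  • {2,5,9}:  v_{2} + v_{5} + v_{9} = 0  ⟹  sig = [3:]
  • {1,4,8}:  v_{1} + v_{4} + v_{8} = v_{10}  ⟹  sig = [3:1]
  • {1,8,9}:  v_{1} + v_{8} + v_{9} = v_{3}  ⟹  sig = [3:1]
  • {2,3,5}:  v_{2} + v_{3} + v_{5} = v_{1} + v_{8}  ⟹  sig = [3:1,1]

Signatures (|P|; sorted positive RHS coefficients), sorted:
    |P|=2: 5 collections, coeffs (), (1), (1), (1), (1,1)
    |P|=3: 5 collections, coeffs (), (), (1), (1), (1,1)


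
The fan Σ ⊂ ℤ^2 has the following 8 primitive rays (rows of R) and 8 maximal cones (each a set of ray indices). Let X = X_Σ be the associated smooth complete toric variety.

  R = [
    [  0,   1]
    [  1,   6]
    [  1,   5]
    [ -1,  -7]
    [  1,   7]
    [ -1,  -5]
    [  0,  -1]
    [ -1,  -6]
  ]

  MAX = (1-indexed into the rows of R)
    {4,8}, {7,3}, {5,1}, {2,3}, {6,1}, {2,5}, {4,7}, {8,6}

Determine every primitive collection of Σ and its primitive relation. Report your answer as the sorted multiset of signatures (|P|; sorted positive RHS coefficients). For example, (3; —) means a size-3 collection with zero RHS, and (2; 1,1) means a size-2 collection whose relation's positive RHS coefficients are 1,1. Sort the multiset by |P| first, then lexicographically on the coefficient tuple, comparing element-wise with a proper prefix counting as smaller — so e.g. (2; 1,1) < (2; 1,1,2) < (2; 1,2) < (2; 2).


20 collections generate NE(X_Σ); each relation:

  • {1,7}:  v_{1} + v_{7} = 0 ; sig = (2; —)
  • {2,8}:  v_{2} + v_{8} = 0 ; sig = (2; —)
  • {3,6}:  v_{3} + v_{6} = 0 ; sig = (2; —)
  • {4,5}:  v_{4} + v_{5} = 0 ; sig = (2; —)
  • {1,2}:  v_{1} + v_{2} = v_{5} ; sig = (2; 1)
  • {1,3}:  v_{1} + v_{3} = v_{2} ; sig = (2; 1)
  • {1,4}:  v_{1} + v_{4} = v_{8} ; sig = (2; 1)
  • {1,8}:  v_{1} + v_{8} = v_{6} ; sig = (2; 1)
  • {2,4}:  v_{2} + v_{4} = v_{7} ; sig = (2; 1)
  • {2,6}:  v_{2} + v_{6} = v_{1} ; sig = (2; 1)
  • {2,7}:  v_{2} + v_{7} = v_{3} ; sig = (2; 1)
  • {3,8}:  v_{3} + v_{8} = v_{7} ; sig = (2; 1)
  • {5,7}:  v_{5} + v_{7} = v_{2} ; sig = (2; 1)
  • {5,8}:  v_{5} + v_{8} = v_{1} ; sig = (2; 1)
  • {6,7}:  v_{6} + v_{7} = v_{8} ; sig = (2; 1)
  • {7,8}:  v_{7} + v_{8} = v_{4} ; sig = (2; 1)
  • {3,4}:  v_{3} + v_{4} = 2·v_{7} ; sig = (2; 2)
  • {3,5}:  v_{3} + v_{5} = 2·v_{2} ; sig = (2; 2)
  • {4,6}:  v_{4} + v_{6} = 2·v_{8} ; sig = (2; 2)
  • {5,6}:  v_{5} + v_{6} = 2·v_{1} ; sig = (2; 2)

so the primitive-relation signature multiset is
{ (2; —) ×4,  (2; 1) ×12,  (2; 2) ×4 }


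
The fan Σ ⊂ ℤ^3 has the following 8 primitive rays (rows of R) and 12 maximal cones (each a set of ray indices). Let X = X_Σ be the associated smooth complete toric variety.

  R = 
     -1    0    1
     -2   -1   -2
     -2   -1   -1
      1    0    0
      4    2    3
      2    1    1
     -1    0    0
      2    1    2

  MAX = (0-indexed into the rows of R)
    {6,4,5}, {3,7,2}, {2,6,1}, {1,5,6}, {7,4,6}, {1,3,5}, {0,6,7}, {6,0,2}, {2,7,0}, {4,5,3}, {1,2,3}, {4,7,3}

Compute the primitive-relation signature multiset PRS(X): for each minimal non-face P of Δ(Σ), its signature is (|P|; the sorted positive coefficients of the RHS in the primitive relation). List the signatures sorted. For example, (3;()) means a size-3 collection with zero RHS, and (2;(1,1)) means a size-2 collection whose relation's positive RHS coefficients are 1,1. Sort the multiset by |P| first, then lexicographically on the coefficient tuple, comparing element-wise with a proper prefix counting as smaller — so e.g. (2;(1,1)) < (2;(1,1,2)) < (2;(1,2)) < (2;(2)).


11 minimal non-faces of Δ(Σ) (on 8 rays):

  {1,7}:  v_{1} + v_{7} = 0  ⇒ sig = (2;())
  {2,5}:  v_{2} + v_{5} = 0  ⇒ sig = (2;())
  {3,6}:  v_{3} + v_{6} = 0  ⇒ sig = (2;())
  {1,4}:  v_{1} + v_{4} = v_{5}  ⇒ sig = (2;(1))
  {2,4}:  v_{2} + v_{4} = v_{7}  ⇒ sig = (2;(1))
  {5,7}:  v_{5} + v_{7} = v_{4}  ⇒ sig = (2;(1))
  {0,1}:  v_{0} + v_{1} = v_{2} + v_{6}  ⇒ sig = (2;(1,1))
  {0,3}:  v_{0} + v_{3} = v_{2} + v_{7}  ⇒ sig = (2;(1,1))
  {0,5}:  v_{0} + v_{5} = v_{6} + v_{7}  ⇒ sig = (2;(1,1))
  {0,4}:  v_{0} + v_{4} = v_{6} + 2·v_{7}  ⇒ sig = (2;(1,2))
  {2,6,7}:  v_{2} + v_{6} + v_{7} = v_{0}  ⇒ sig = (3;(1))

Signatures (|P|; sorted positive RHS coefficients), sorted:
    (2;())
    (2;())
    (2;())
    (2;(1))
    (2;(1))
    (2;(1))
    (2;(1,1))
    (2;(1,1))
    (2;(1,1))
    (2;(1,2))
    (3;(1))


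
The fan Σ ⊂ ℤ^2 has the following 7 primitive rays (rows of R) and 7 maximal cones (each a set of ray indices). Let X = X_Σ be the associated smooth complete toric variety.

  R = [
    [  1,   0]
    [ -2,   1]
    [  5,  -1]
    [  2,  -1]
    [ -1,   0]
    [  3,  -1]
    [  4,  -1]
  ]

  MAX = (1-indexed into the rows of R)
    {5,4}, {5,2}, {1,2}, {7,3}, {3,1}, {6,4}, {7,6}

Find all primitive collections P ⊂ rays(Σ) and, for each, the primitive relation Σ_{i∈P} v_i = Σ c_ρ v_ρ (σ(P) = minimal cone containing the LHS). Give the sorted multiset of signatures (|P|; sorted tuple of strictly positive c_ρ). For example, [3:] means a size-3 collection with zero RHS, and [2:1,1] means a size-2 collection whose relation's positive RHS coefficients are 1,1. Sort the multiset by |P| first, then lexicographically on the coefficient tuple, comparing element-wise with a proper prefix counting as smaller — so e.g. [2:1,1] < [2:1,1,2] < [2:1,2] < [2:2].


14 minimal non-faces of Δ(Σ) (on 7 rays):

  • {1,5}:  v_{1} + v_{5} = 0  so sig = [2:]
  • {2,4}:  v_{2} + v_{4} = 0  so sig = [2:]
  • {1,4}:  v_{1} + v_{4} = v_{6}  so sig = [2:1]
  • {1,6}:  v_{1} + v_{6} = v_{7}  so sig = [2:1]
  • {1,7}:  v_{1} + v_{7} = v_{3}  so sig = [2:1]
  • {2,6}:  v_{2} + v_{6} = v_{1}  so sig = [2:1]
  • {3,5}:  v_{3} + v_{5} = v_{7}  so sig = [2:1]
  • {5,6}:  v_{5} + v_{6} = v_{4}  so sig = [2:1]
  • {5,7}:  v_{5} + v_{7} = v_{6}  so sig = [2:1]
  • {3,4}:  v_{3} + v_{4} = v_{6} + v_{7}  so sig = [2:1,1]
  • {2,7}:  v_{2} + v_{7} = 2·v_{1}  so sig = [2:2]
  • {3,6}:  v_{3} + v_{6} = 2·v_{7}  so sig = [2:2]
  • {4,7}:  v_{4} + v_{7} = 2·v_{6}  so sig = [2:2]
  • {2,3}:  v_{2} + v_{3} = 3·v_{1}  so sig = [2:3]

Sorted signature multiset PRS(X):
{ [2:] ×2,  [2:1] ×7,  [2:1,1],  [2:2] ×3,  [2:3] }


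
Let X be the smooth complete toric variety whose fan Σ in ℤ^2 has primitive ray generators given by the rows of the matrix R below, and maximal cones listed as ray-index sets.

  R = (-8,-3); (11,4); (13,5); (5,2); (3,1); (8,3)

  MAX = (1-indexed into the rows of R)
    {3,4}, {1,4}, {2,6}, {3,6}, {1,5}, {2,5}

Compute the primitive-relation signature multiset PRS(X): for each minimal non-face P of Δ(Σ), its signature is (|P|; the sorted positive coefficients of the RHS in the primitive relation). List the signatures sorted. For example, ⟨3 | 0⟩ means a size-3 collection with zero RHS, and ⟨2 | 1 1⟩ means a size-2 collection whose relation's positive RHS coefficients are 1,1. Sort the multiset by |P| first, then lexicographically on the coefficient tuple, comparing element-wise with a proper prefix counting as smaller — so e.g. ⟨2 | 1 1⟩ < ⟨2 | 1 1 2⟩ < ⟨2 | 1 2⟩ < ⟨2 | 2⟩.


The 9 primitive collections of Σ (r=6, n=2):

  {1,6}:  v_{1} + v_{6} = 0  ⇒ sig = ⟨2 | 0⟩
  {1,2}:  v_{1} + v_{2} = v_{5}  ⇒ sig = ⟨2 | 1⟩
  {1,3}:  v_{1} + v_{3} = v_{4}  ⇒ sig = ⟨2 | 1⟩
  {4,5}:  v_{4} + v_{5} = v_{6}  ⇒ sig = ⟨2 | 1⟩
  {4,6}:  v_{4} + v_{6} = v_{3}  ⇒ sig = ⟨2 | 1⟩
  {5,6}:  v_{5} + v_{6} = v_{2}  ⇒ sig = ⟨2 | 1⟩
  {2,4}:  v_{2} + v_{4} = 2·v_{6}  ⇒ sig = ⟨2 | 2⟩
  {3,5}:  v_{3} + v_{5} = 2·v_{6}  ⇒ sig = ⟨2 | 2⟩
  {2,3}:  v_{2} + v_{3} = 3·v_{6}  ⇒ sig = ⟨2 | 3⟩

Sorted signature multiset PRS(X):
    ⟨2 | 0⟩
    ⟨2 | 1⟩
    ⟨2 | 1⟩
    ⟨2 | 1⟩
    ⟨2 | 1⟩
    ⟨2 | 1⟩
    ⟨2 | 2⟩
    ⟨2 | 2⟩
    ⟨2 | 3⟩


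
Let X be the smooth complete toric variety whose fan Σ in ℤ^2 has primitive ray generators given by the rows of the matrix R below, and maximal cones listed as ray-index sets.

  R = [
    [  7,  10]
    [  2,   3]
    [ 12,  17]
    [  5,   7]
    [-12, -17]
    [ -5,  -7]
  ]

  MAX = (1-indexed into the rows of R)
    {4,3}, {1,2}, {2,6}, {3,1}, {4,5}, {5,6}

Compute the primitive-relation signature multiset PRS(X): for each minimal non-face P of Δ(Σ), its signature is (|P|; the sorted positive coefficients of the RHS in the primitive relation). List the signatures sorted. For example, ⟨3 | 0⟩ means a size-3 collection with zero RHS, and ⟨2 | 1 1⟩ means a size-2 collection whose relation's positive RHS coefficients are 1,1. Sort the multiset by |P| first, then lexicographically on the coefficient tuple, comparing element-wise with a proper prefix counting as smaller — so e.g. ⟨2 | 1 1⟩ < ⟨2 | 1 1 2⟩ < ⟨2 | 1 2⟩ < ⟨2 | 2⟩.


Minimal non-faces — 9 found among 6 rays, 6 max cones:

  {3,5}:  v_{3} + v_{5} = 0 — sig = ⟨2 | 0⟩
  {4,6}:  v_{4} + v_{6} = 0 — sig = ⟨2 | 0⟩
  {1,4}:  v_{1} + v_{4} = v_{3} — sig = ⟨2 | 1⟩
  {1,5}:  v_{1} + v_{5} = v_{6} — sig = ⟨2 | 1⟩
  {1,6}:  v_{1} + v_{6} = v_{2} — sig = ⟨2 | 1⟩
  {2,4}:  v_{2} + v_{4} = v_{1} — sig = ⟨2 | 1⟩
  {3,6}:  v_{3} + v_{6} = v_{1} — sig = ⟨2 | 1⟩
  {2,3}:  v_{2} + v_{3} = 2·v_{1} — sig = ⟨2 | 2⟩
  {2,5}:  v_{2} + v_{5} = 2·v_{6} — sig = ⟨2 | 2⟩

Signatures (|P|; sorted positive RHS coefficients), sorted:
    |P|=2: 9 collections, coeffs (), (), (1), (1), (1), (1), (1), (2), (2)


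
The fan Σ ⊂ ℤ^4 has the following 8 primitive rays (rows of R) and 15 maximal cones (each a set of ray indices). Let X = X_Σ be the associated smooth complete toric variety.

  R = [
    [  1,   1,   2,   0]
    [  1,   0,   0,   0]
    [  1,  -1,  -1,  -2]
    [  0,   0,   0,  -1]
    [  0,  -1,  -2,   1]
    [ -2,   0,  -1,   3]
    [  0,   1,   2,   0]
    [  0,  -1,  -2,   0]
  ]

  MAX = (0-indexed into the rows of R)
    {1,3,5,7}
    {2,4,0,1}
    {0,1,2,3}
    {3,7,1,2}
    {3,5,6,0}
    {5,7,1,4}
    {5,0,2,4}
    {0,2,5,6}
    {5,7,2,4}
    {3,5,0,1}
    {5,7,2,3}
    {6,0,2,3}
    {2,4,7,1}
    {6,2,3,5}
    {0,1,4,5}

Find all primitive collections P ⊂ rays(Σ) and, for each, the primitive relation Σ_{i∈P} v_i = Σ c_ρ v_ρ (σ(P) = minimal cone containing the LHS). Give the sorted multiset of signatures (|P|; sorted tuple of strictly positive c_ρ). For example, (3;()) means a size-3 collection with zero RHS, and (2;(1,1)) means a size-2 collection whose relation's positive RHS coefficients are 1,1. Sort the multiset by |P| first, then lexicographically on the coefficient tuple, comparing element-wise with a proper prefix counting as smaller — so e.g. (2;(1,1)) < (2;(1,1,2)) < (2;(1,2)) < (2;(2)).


7 minimal non-faces of Δ(Σ) (on 8 rays):

  P={6,7}:  v_{6} + v_{7} = 0  ⟹  sig = (2;())
  P={0,7}:  v_{0} + v_{7} = v_{1}  ⟹  sig = (2;(1))
  P={1,6}:  v_{1} + v_{6} = v_{0}  ⟹  sig = (2;(1))
  P={3,4}:  v_{3} + v_{4} = v_{7}  ⟹  sig = (2;(1))
  P={4,6}:  v_{4} + v_{6} = v_{0} + v_{2} + v_{5}  ⟹  sig = (2;(1,1,1))
  P={1,2,5}:  v_{1} + v_{2} + v_{5} = v_{4}  ⟹  sig = (3;(1))
  P={0,2,3,5}:  v_{0} + v_{2} + v_{3} + v_{5} = 0  ⟹  sig = (4;())

Signatures (|P|; sorted positive RHS coefficients), sorted:
    (2;())
    (2;(1))
    (2;(1))
    (2;(1))
    (2;(1,1,1))
    (3;(1))
    (4;())


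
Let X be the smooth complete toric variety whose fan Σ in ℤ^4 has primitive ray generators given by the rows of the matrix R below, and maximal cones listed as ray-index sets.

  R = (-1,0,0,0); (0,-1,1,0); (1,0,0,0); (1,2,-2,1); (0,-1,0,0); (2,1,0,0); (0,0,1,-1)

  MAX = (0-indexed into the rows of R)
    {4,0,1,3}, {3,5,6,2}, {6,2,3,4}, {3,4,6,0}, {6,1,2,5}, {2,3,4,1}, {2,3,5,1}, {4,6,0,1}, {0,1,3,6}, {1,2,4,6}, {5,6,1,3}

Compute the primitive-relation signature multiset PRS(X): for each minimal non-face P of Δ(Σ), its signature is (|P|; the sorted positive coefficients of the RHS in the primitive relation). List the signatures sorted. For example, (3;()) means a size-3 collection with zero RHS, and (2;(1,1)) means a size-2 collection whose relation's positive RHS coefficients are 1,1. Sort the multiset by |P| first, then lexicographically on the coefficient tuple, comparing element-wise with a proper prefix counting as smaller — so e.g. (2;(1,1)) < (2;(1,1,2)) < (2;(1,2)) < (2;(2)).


5 minimal non-faces of Δ(Σ) (on 7 rays):

  • {0,2}:  v_{0} + v_{2} = 0 ; sig = (2;())
  • {0,5}:  v_{0} + v_{5} = v_{1} + v_{3} + v_{6} ; sig = (2;(1,1,1))
  • {4,5}:  v_{4} + v_{5} = 2·v_{2} ; sig = (2;(2))
  • {1,2,3,6}:  v_{1} + v_{2} + v_{3} + v_{6} = v_{5} ; sig = (4;(1))
  • {1,3,4,6}:  v_{1} + v_{3} + v_{4} + v_{6} = v_{2} ; sig = (4;(1))

Sorted signature multiset PRS(X):
[(2;()), (2;(1,1,1)), (2;(2)), (4;(1)), (4;(1))]


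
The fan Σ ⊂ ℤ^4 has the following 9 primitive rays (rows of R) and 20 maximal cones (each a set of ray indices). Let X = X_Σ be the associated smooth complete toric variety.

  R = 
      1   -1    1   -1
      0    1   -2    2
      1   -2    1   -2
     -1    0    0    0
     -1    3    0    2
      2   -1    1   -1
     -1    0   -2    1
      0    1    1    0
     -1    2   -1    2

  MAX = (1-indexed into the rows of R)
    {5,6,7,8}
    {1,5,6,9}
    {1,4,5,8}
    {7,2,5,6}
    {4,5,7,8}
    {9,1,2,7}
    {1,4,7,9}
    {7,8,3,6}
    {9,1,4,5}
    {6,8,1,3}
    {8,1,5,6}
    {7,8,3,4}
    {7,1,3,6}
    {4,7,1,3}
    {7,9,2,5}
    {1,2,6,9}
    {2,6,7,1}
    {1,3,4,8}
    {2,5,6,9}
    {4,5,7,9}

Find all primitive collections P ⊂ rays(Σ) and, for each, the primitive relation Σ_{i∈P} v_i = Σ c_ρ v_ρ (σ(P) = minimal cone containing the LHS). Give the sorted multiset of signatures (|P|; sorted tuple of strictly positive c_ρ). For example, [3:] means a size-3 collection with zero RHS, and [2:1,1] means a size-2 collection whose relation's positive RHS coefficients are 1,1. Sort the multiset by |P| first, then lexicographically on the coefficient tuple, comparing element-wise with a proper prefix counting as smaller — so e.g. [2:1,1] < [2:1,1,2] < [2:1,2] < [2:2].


Minimal non-faces — 11 found among 9 rays, 20 max cones:

  P={3,9}:  v_{3} + v_{9} = 0  so sig = [2:]
  P={3,5}:  v_{3} + v_{5} = v_{8}  so sig = [2:1]
  P={4,6}:  v_{4} + v_{6} = v_{1}  so sig = [2:1]
  P={8,9}:  v_{8} + v_{9} = v_{5}  so sig = [2:1]
  P={2,3}:  v_{2} + v_{3} = v_{6} + v_{7}  so sig = [2:1,1]
  P={2,4}:  v_{2} + v_{4} = v_{1} + v_{7} + v_{9}  so sig = [2:1,1,1]
  P={2,8}:  v_{2} + v_{8} = v_{5} + v_{6} + v_{7}  so sig = [2:1,1,1]
  P={1,7,8}:  v_{1} + v_{7} + v_{8} = 0  so sig = [3:]
  P={1,5,7}:  v_{1} + v_{5} + v_{7} = v_{9}  so sig = [3:1]
  P={6,7,9}:  v_{6} + v_{7} + v_{9} = v_{2}  so sig = [3:1]
  P={1,2,5}:  v_{1} + v_{2} + v_{5} = v_{6} + 2·v_{9}  so sig = [3:1,2]

Sorted signature multiset PRS(X):
{ [2:],  [2:1] ×3,  [2:1,1],  [2:1,1,1] ×2,  [3:],  [3:1] ×2,  [3:1,2] }


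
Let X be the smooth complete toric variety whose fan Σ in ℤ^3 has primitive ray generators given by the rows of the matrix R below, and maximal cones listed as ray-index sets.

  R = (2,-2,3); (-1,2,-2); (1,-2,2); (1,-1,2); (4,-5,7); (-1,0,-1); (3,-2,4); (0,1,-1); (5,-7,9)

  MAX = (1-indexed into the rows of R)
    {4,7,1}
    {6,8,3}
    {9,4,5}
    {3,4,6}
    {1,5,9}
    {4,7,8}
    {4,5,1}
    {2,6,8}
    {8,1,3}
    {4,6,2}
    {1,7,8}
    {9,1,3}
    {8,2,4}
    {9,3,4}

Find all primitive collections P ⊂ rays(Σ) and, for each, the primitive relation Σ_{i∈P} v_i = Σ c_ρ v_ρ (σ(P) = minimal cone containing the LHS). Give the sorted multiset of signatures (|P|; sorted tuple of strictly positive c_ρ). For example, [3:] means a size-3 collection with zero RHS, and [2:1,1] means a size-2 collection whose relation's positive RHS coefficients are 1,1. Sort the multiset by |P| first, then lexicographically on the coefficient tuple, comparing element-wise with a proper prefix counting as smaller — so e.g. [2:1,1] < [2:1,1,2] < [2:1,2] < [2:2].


Minimal non-faces — 20 found among 9 rays, 14 max cones:

  • {2,3}:  v_{2} + v_{3} = 0 ; sig = [2:]
  • {1,6}:  v_{1} + v_{6} = v_{3} ; sig = [2:1]
  • {2,9}:  v_{2} + v_{9} = v_{5} ; sig = [2:1]
  • {3,5}:  v_{3} + v_{5} = v_{9} ; sig = [2:1]
  • {6,7}:  v_{6} + v_{7} = v_{1} ; sig = [2:1]
  • {1,2}:  v_{1} + v_{2} = v_{4} + v_{8} ; sig = [2:1,1]
  • {2,5}:  v_{2} + v_{5} = v_{1} + v_{4} ; sig = [2:1,1]
  • {5,6}:  v_{5} + v_{6} = 2·v_{3} + v_{4} ; sig = [2:1,2]
  • {7,9}:  v_{7} + v_{9} = 2·v_{1} + v_{5} ; sig = [2:1,2]
  • {8,9}:  v_{8} + v_{9} = 2·v_{1} + v_{3} ; sig = [2:1,2]
  • {5,7}:  v_{5} + v_{7} = 3·v_{1} + v_{4} ; sig = [2:1,3]
  • {6,9}:  v_{6} + v_{9} = 3·v_{3} + v_{4} ; sig = [2:1,3]
  • {3,7}:  v_{3} + v_{7} = 2·v_{1} ; sig = [2:2]
  • {5,8}:  v_{5} + v_{8} = 2·v_{1} ; sig = [2:2]
  • {2,7}:  v_{2} + v_{7} = 2·v_{4} + 2·v_{8} ; sig = [2:2,2]
  • {4,6,8}:  v_{4} + v_{6} + v_{8} = 0 ; sig = [3:]
  • {1,3,4}:  v_{1} + v_{3} + v_{4} = v_{5} ; sig = [3:1]
  • {1,4,8}:  v_{1} + v_{4} + v_{8} = v_{7} ; sig = [3:1]
  • {3,4,8}:  v_{3} + v_{4} + v_{8} = v_{1} ; sig = [3:1]
  • {1,4,9}:  v_{1} + v_{4} + v_{9} = 2·v_{5} ; sig = [3:2]

Hence PRS(X_Σ) =
    [2:]
    [2:1]
    [2:1]
    [2:1]
    [2:1]
    [2:1,1]
    [2:1,1]
    [2:1,2]
    [2:1,2]
    [2:1,2]
    [2:1,3]
    [2:1,3]
    [2:2]
    [2:2]
    [2:2,2]
    [3:]
    [3:1]
    [3:1]
    [3:1]
    [3:2]


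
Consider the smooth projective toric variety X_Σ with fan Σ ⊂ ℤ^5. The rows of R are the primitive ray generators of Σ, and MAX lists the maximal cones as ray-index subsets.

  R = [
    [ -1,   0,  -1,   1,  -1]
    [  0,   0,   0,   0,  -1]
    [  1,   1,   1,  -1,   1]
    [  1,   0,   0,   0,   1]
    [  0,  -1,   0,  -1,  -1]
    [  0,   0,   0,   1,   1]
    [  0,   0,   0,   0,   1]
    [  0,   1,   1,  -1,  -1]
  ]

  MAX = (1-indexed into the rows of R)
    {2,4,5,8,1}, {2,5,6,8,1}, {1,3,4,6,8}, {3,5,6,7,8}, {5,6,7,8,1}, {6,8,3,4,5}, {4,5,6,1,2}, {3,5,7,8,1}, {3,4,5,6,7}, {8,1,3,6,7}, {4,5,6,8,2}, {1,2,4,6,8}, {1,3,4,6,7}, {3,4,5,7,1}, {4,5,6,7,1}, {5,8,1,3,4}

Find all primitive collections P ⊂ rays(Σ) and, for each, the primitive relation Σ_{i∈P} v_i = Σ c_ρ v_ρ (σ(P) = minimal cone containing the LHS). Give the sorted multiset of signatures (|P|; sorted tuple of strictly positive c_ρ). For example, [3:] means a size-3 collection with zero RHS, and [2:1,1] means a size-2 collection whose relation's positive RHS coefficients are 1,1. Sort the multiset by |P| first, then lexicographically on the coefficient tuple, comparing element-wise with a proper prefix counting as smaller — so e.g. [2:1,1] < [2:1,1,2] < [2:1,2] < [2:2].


5 collections generate NE(X_Σ); each relation:

  {2,7}:  v_{2} + v_{7} = 0  ⇒ sig = [2:]
  {2,3}:  v_{2} + v_{3} = v_{4} + v_{8}  ⇒ sig = [2:1,1]
  {4,7,8}:  v_{4} + v_{7} + v_{8} = v_{3}  ⇒ sig = [3:1]
  {1,3,5,6}:  v_{1} + v_{3} + v_{5} + v_{6} = 0  ⇒ sig = [4:]
  {1,4,5,6,8}:  v_{1} + v_{4} + v_{5} + v_{6} + v_{8} = v_{2}  ⇒ sig = [5:1]

so the primitive-relation signature multiset is
    [2:]
    [2:1,1]
    [3:1]
    [4:]
    [5:1]


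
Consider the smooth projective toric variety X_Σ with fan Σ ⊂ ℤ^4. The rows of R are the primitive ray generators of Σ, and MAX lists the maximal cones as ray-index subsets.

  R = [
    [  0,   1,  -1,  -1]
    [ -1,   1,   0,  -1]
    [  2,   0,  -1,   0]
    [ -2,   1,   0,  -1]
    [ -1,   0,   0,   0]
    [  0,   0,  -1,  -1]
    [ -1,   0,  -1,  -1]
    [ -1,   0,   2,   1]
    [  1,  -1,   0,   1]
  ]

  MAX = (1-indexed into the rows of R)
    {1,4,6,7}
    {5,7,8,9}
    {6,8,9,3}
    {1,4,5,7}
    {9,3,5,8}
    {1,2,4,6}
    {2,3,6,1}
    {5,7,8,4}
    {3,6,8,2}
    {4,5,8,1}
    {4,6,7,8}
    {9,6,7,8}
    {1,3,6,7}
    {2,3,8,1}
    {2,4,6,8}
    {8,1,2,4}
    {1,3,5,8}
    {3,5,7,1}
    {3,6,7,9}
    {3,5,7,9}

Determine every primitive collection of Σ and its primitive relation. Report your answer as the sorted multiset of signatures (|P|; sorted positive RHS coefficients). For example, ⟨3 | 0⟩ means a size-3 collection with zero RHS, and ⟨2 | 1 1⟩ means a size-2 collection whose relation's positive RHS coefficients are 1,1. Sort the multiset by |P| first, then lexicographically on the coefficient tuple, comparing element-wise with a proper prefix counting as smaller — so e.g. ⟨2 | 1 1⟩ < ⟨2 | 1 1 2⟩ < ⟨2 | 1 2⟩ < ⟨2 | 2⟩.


|primitive collections| = 10. Relations:

  • {2,9}:  v_{2} + v_{9} = 0  ⇒ sig = ⟨2 | 0⟩
  • {2,5}:  v_{2} + v_{5} = v_{4}  ⇒ sig = ⟨2 | 1⟩
  • {3,4}:  v_{3} + v_{4} = v_{1}  ⇒ sig = ⟨2 | 1⟩
  • {4,9}:  v_{4} + v_{9} = v_{5}  ⇒ sig = ⟨2 | 1⟩
  • {5,6}:  v_{5} + v_{6} = v_{7}  ⇒ sig = ⟨2 | 1⟩
  • {1,9}:  v_{1} + v_{9} = v_{3} + v_{5}  ⇒ sig = ⟨2 | 1 1⟩
  • {2,7}:  v_{2} + v_{7} = v_{4} + v_{6}  ⇒ sig = ⟨2 | 1 1⟩
  • {3,7,8}:  v_{3} + v_{7} + v_{8} = 0  ⇒ sig = ⟨3 | 0⟩
  • {1,6,8}:  v_{1} + v_{6} + v_{8} = v_{2}  ⇒ sig = ⟨3 | 1⟩
  • {1,7,8}:  v_{1} + v_{7} + v_{8} = v_{4}  ⇒ sig = ⟨3 | 1⟩

Hence PRS(X_Σ) =
[⟨2 | 0⟩, ⟨2 | 1⟩, ⟨2 | 1⟩, ⟨2 | 1⟩, ⟨2 | 1⟩, ⟨2 | 1 1⟩, ⟨2 | 1 1⟩, ⟨3 | 0⟩, ⟨3 | 1⟩, ⟨3 | 1⟩]


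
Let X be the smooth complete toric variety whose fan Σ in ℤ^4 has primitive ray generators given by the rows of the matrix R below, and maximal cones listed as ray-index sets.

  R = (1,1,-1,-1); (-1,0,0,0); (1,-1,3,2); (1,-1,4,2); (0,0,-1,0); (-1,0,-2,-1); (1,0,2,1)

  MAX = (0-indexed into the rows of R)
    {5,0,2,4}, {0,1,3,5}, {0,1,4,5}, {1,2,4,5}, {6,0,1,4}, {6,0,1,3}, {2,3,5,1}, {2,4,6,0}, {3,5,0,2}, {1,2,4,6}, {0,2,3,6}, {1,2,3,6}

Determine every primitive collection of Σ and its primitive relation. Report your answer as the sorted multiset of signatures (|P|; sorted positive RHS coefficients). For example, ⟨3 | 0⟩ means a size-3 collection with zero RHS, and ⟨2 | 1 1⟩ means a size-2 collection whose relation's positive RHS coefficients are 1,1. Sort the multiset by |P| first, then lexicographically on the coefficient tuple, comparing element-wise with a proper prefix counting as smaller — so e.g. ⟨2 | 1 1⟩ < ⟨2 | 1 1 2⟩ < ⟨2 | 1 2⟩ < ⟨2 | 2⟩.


Minimal non-faces — 3 found among 7 rays, 12 max cones:

  {5,6}:  v_{5} + v_{6} = 0  so sig = ⟨2 | 0⟩
  {3,4}:  v_{3} + v_{4} = v_{2}  so sig = ⟨2 | 1⟩
  {0,1,2}:  v_{0} + v_{1} + v_{2} = v_{6}  so sig = ⟨3 | 1⟩

Sorted signature multiset PRS(X):
    ⟨2 | 0⟩
    ⟨2 | 1⟩
    ⟨3 | 1⟩


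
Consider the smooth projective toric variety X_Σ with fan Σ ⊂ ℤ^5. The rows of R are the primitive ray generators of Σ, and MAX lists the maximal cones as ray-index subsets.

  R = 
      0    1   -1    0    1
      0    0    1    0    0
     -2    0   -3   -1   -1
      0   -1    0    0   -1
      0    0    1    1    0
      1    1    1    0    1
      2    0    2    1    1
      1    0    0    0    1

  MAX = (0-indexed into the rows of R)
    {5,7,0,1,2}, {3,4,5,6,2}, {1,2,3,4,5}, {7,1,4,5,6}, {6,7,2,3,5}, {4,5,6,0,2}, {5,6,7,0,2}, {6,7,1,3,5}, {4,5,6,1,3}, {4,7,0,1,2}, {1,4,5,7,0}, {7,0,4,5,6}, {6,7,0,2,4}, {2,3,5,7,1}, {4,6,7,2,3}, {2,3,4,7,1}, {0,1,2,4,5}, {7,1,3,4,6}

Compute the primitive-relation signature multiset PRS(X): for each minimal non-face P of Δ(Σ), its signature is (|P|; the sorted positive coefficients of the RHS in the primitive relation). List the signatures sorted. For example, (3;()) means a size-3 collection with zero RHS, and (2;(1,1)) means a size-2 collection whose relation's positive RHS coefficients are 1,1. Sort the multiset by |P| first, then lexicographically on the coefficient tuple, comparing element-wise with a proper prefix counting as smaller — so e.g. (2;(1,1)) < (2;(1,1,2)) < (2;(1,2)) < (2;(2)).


Primitive collections (5):

  • {0,3}:  v_{0} + v_{3} = v_{2} + v_{6}  →  sig = (2;(1,1))
  • {1,2,6}:  v_{1} + v_{2} + v_{6} = 0  →  sig = (3;())
  • {0,1,6}:  v_{0} + v_{1} + v_{6} = v_{4} + v_{5} + v_{7}  →  sig = (3;(1,1,1))
  • {2,4,5,7}:  v_{2} + v_{4} + v_{5} + v_{7} = v_{0}  →  sig = (4;(1))
  • {3,4,5,7}:  v_{3} + v_{4} + v_{5} + v_{7} = v_{6}  →  sig = (4;(1))

Signatures (|P|; sorted positive RHS coefficients), sorted:
{ (2;(1,1)),  (3;()),  (3;(1,1,1)),  (4;(1)) ×2 }
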